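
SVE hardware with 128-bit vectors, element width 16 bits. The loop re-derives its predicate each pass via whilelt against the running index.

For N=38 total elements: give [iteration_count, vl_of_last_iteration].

lane count: 128 div 16 = 8
38 elements at 8/iter → 5 passes, remainder 6 on the last

[iterations, last_vl] = [5, 6]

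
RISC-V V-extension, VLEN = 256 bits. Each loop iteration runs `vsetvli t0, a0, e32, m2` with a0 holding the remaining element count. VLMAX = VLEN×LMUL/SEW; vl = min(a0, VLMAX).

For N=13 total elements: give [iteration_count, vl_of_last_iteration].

VLMAX = (256 × 2) / 32 = 16 lanes
iterations = ceil(13/16) = 1; final-pass vl = 13

[iterations, last_vl] = [1, 13]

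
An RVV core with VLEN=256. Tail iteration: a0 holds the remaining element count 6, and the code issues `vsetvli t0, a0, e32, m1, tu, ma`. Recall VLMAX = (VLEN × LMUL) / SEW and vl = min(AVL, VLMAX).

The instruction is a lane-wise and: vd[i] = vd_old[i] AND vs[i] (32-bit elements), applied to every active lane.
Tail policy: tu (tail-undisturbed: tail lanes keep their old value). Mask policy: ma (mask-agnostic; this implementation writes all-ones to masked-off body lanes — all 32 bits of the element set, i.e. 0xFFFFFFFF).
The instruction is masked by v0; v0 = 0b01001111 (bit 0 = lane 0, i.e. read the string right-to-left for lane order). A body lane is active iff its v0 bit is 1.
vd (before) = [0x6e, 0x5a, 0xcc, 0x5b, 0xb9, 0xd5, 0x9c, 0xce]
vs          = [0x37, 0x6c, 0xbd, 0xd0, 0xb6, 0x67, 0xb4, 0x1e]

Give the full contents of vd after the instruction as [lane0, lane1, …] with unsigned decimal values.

lanes per group: 256·1/32 = 8
vl = min(AVL, VLMAX) = min(6, 8) = 6
vd[0] and(0x6e,0x37) -> 0x26
vd[1] and(0x5a,0x6c) -> 0x48
vd[2] and(0xcc,0xbd) -> 0x8c
vd[3] and(0x5b,0xd0) -> 0x50
vd[4] mask-off/ones -> 0xffffffff
vd[5] mask-off/ones -> 0xffffffff
vd[6] tail/keep -> 0x9c
vd[7] tail/keep -> 0xce

vd = [38, 72, 140, 80, 4294967295, 4294967295, 156, 206]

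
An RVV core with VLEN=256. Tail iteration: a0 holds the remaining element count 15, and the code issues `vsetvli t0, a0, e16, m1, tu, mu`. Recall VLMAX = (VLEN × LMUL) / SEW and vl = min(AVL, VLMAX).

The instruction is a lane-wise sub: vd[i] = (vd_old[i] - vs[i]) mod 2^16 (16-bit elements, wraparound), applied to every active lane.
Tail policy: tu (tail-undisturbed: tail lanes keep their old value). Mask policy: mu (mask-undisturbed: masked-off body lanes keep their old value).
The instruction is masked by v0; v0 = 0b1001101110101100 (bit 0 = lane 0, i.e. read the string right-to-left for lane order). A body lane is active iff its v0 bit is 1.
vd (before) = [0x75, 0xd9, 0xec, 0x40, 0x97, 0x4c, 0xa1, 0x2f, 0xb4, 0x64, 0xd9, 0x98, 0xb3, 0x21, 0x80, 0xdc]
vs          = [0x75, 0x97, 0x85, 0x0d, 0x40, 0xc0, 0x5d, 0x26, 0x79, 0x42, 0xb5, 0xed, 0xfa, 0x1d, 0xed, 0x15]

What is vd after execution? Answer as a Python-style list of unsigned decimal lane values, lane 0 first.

vd = [117, 217, 103, 51, 151, 65420, 161, 9, 59, 34, 217, 65451, 65465, 33, 128, 220]

VLMAX = (256 × 1) / 16 = 16 lanes
vl = min(AVL, VLMAX) = min(15, 16) = 15
[0] mask-off/keep = 0x75
[1] mask-off/keep = 0xd9
[2] sub(0xec,0x85) = 0x67
[3] sub(0x40,0x0d) = 0x33
[4] mask-off/keep = 0x97
[5] sub(0x4c,0xc0) = 0xff8c
[6] mask-off/keep = 0xa1
[7] sub(0x2f,0x26) = 0x09
[8] sub(0xb4,0x79) = 0x3b
[9] sub(0x64,0x42) = 0x22
[10] mask-off/keep = 0xd9
[11] sub(0x98,0xed) = 0xffab
[12] sub(0xb3,0xfa) = 0xffb9
[13] mask-off/keep = 0x21
[14] mask-off/keep = 0x80
[15] tail/keep = 0xdc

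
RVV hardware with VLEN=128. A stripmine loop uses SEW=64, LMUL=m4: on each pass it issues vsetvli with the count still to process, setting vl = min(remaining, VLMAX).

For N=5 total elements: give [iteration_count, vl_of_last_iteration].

[iterations, last_vl] = [1, 5]

VLMAX = VLEN×LMUL/SEW = 128×4/64 = 8
N=5: ⌈5/8⌉ = 1 iters; last vl = 5 − 0×8 = 5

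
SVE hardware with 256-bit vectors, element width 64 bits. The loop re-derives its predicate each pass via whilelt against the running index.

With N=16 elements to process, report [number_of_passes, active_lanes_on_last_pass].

[iterations, last_vl] = [4, 4]

256-bit reg / 64-bit elem → 4 lanes
iterations = ceil(16/4) = 4; final-pass vl = 4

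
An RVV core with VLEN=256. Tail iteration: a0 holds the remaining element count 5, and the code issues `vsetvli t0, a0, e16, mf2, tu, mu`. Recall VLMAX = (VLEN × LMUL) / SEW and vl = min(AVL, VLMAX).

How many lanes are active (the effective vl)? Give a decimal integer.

vl = 5

VLMAX = VLEN×LMUL/SEW = 256×1/2/16 = 8
AVL=5 ≤ VLMAX=8, so vl = 5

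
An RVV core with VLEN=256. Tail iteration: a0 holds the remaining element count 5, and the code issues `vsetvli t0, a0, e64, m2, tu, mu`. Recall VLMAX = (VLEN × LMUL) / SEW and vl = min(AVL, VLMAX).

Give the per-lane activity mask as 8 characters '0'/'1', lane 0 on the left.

predicate = 11111000

VLMAX = VLEN×LMUL/SEW = 256×2/64 = 8
vl ← min(5, 8) = 5
bits (lane 0 leftmost): 11111000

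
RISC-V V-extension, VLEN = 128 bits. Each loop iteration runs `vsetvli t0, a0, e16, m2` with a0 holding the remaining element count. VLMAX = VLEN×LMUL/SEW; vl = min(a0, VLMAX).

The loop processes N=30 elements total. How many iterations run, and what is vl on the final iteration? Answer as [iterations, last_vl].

[iterations, last_vl] = [2, 14]

VLMAX = (128 × 2) / 16 = 16 lanes
30 elements at 16/iter → 2 passes, remainder 14 on the last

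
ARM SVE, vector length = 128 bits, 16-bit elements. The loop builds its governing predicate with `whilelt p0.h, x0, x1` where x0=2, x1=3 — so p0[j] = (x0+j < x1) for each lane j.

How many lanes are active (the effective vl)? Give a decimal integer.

vl = 1

128-bit reg / 16-bit elem → 8 lanes
whilelt: lane j active iff 2+j < 3 → j < 1 → 1 active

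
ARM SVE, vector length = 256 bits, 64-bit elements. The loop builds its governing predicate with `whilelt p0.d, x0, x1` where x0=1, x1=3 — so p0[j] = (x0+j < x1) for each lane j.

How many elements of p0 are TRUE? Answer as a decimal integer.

vl = 2

lane count: 256 div 64 = 4
active while 1+j < 3, i.e. j ∈ [0,2) capped at 4 ⇒ 2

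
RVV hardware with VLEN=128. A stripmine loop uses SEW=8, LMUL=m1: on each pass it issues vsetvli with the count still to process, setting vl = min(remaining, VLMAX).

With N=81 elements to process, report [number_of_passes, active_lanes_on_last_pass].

[iterations, last_vl] = [6, 1]

lanes per group: 128·1/8 = 16
N=81: ⌈81/16⌉ = 6 iters; last vl = 81 − 5×16 = 1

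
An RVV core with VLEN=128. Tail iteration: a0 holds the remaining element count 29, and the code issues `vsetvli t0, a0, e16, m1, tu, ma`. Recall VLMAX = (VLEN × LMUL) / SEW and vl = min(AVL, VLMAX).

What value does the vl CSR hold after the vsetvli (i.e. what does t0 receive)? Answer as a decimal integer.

vl = 8

lanes per group: 128·1/16 = 8
AVL=29 > VLMAX=8, so vl = 8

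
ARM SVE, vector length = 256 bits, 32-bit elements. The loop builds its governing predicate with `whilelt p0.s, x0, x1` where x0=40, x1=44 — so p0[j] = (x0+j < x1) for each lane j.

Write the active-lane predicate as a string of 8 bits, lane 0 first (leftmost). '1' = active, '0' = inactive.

predicate = 11110000

256-bit reg / 32-bit elem → 8 lanes
p0[j] = (40+j < 44); true for j=0..3 → 4 lanes set
bits (lane 0 leftmost): 11110000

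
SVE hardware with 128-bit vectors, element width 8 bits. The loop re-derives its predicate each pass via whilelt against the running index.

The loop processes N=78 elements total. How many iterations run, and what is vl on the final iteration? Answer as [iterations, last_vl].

[iterations, last_vl] = [5, 14]

register lanes = 128/8 = 16
iterations = ceil(78/16) = 5; final-pass vl = 14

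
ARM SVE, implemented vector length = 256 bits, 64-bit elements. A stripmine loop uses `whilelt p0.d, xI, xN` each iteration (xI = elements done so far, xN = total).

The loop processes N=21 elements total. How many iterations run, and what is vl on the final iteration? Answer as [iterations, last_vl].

[iterations, last_vl] = [6, 1]

256-bit reg / 64-bit elem → 4 lanes
N=21: ⌈21/4⌉ = 6 iters; last vl = 21 − 5×4 = 1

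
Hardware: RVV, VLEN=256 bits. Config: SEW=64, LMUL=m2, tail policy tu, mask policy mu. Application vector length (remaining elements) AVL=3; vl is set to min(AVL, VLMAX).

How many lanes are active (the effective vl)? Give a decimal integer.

vl = 3

lanes per group: 256·2/64 = 8
vl ← min(3, 8) = 3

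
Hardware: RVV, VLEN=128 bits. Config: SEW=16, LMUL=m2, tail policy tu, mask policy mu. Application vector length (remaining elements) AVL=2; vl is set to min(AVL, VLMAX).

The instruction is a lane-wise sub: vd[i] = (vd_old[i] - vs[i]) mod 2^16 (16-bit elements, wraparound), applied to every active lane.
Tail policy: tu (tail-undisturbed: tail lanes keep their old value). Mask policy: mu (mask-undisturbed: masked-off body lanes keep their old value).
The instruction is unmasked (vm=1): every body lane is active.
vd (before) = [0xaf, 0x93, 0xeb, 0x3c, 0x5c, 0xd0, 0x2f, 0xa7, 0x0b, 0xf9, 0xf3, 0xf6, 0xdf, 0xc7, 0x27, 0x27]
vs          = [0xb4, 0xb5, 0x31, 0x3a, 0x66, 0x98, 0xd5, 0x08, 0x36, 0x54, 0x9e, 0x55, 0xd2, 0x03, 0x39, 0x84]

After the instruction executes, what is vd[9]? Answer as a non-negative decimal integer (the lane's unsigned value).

vd[9] = 249

VLMAX = VLEN×LMUL/SEW = 128×2/16 = 16
vl ← min(2, 16) = 2
lane  0: sub(0xaf,0xb4) ⇒ 0xfffb
lane  1: sub(0x93,0xb5) ⇒ 0xffde
lane  2: tail/keep ⇒ 0xeb
lane  3: tail/keep ⇒ 0x3c
lane  4: tail/keep ⇒ 0x5c
lane  5: tail/keep ⇒ 0xd0
lane  6: tail/keep ⇒ 0x2f
lane  7: tail/keep ⇒ 0xa7
lane  8: tail/keep ⇒ 0x0b
lane  9: tail/keep ⇒ 0xf9
lane 10: tail/keep ⇒ 0xf3
lane 11: tail/keep ⇒ 0xf6
lane 12: tail/keep ⇒ 0xdf
lane 13: tail/keep ⇒ 0xc7
lane 14: tail/keep ⇒ 0x27
lane 15: tail/keep ⇒ 0x27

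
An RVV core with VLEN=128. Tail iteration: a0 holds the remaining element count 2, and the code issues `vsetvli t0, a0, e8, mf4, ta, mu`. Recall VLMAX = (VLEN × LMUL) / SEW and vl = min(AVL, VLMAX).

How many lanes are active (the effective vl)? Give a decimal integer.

vl = 2

VLMAX = VLEN×LMUL/SEW = 128×1/4/8 = 4
vl ← min(2, 4) = 2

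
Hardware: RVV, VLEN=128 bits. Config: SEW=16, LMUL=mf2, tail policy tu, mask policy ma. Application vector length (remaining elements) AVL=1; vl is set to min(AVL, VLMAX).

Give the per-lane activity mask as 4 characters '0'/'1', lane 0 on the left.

VLMAX = (128 × 1/2) / 16 = 4 lanes
vl = min(AVL, VLMAX) = min(1, 4) = 1
bits (lane 0 leftmost): 1000

predicate = 1000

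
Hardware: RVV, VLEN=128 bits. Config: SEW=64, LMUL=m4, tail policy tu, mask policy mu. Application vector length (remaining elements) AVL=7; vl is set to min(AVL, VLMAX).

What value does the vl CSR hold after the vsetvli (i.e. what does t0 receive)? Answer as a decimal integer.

VLMAX = VLEN×LMUL/SEW = 128×4/64 = 8
vl = min(AVL, VLMAX) = min(7, 8) = 7

vl = 7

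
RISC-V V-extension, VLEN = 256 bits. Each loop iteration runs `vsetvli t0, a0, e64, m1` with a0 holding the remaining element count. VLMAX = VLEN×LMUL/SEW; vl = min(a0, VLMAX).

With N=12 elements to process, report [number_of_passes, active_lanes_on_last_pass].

VLMAX = VLEN×LMUL/SEW = 256×1/64 = 4
N=12: ⌈12/4⌉ = 3 iters; last vl = 12 − 2×4 = 4

[iterations, last_vl] = [3, 4]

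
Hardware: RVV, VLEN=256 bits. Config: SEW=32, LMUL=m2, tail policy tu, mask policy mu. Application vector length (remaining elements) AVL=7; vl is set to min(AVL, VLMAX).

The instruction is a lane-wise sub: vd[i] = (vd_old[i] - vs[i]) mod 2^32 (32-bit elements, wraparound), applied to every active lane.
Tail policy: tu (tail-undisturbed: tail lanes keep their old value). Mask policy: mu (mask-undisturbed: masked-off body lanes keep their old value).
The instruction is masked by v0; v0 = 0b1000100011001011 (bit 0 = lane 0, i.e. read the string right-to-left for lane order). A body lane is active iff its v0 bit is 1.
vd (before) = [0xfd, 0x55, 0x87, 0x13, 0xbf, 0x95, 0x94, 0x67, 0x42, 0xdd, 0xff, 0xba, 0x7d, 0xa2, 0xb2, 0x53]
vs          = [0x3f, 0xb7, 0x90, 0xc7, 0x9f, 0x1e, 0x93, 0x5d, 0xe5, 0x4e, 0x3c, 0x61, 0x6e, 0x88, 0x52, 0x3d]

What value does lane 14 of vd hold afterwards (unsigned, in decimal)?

lanes per group: 256·2/32 = 16
vl = min(AVL, VLMAX) = min(7, 16) = 7
  i=0: sub(0xfd,0x3f) → 190
  i=1: sub(0x55,0xb7) → 4294967198
  i=2: mask-off/keep → 135
  i=3: sub(0x13,0xc7) → 4294967116
  i=4: mask-off/keep → 191
  i=5: mask-off/keep → 149
  i=6: sub(0x94,0x93) → 1
  i=7: tail/keep → 103
  i=8: tail/keep → 66
  i=9: tail/keep → 221
  i=10: tail/keep → 255
  i=11: tail/keep → 186
  i=12: tail/keep → 125
  i=13: tail/keep → 162
  i=14: tail/keep → 178
  i=15: tail/keep → 83

vd[14] = 178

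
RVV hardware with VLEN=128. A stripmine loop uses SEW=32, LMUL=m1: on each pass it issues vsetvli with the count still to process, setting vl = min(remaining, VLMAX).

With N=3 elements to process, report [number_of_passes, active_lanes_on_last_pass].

[iterations, last_vl] = [1, 3]

lanes per group: 128·1/32 = 4
3 elements at 4/iter → 1 passes, remainder 3 on the last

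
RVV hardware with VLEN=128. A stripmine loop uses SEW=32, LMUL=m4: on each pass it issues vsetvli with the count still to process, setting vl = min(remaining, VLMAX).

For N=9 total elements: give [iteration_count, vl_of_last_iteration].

[iterations, last_vl] = [1, 9]

VLMAX = (128 × 4) / 32 = 16 lanes
iterations = ceil(9/16) = 1; final-pass vl = 9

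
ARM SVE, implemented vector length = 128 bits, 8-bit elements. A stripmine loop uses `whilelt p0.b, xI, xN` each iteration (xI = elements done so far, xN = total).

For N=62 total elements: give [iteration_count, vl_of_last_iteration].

register lanes = 128/8 = 16
62 elements at 16/iter → 4 passes, remainder 14 on the last

[iterations, last_vl] = [4, 14]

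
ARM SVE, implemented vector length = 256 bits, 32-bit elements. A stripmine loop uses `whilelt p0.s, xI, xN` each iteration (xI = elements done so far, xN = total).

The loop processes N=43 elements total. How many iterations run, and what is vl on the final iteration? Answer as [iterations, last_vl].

256-bit reg / 32-bit elem → 8 lanes
N=43: ⌈43/8⌉ = 6 iters; last vl = 43 − 5×8 = 3

[iterations, last_vl] = [6, 3]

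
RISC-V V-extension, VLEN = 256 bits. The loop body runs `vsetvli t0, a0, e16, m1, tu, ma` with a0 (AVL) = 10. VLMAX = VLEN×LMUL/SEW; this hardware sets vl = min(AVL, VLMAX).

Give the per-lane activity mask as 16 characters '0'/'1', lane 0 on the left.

predicate = 1111111111000000

lanes per group: 256·1/16 = 16
vl ← min(10, 16) = 10
bits (lane 0 leftmost): 1111111111000000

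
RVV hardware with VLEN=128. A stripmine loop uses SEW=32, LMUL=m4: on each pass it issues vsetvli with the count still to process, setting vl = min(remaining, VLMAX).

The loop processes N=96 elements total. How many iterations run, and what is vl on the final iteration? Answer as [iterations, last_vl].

[iterations, last_vl] = [6, 16]

VLMAX = VLEN×LMUL/SEW = 128×4/32 = 16
iterations = ceil(96/16) = 6; final-pass vl = 16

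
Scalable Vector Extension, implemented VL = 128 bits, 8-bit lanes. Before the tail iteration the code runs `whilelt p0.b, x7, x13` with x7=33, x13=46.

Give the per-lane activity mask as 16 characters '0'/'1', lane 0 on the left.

lane count: 128 div 8 = 16
whilelt: lane j active iff 33+j < 46 → j < 13 → 13 active
bits (lane 0 leftmost): 1111111111111000

predicate = 1111111111111000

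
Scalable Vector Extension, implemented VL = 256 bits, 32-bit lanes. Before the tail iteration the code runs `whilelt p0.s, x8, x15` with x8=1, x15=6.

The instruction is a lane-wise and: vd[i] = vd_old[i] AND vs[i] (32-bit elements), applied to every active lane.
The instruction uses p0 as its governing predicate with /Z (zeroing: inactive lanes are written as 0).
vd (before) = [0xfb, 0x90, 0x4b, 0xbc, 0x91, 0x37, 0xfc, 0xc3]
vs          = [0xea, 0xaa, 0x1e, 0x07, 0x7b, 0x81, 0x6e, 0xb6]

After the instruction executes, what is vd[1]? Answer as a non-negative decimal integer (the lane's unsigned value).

vd[1] = 128

lane count: 256 div 32 = 8
p0[j] = (1+j < 6); true for j=0..4 → 5 lanes set
lane  0: and(0xfb,0xea) ⇒ 0xea
lane  1: and(0x90,0xaa) ⇒ 0x80
lane  2: and(0x4b,0x1e) ⇒ 0x0a
lane  3: and(0xbc,0x07) ⇒ 0x04
lane  4: and(0x91,0x7b) ⇒ 0x11
lane  5: tail/zero ⇒ 0x00
lane  6: tail/zero ⇒ 0x00
lane  7: tail/zero ⇒ 0x00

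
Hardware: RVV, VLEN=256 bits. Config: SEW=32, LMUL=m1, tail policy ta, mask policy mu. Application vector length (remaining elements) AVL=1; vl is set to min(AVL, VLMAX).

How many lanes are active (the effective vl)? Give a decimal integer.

VLMAX = (256 × 1) / 32 = 8 lanes
AVL=1 ≤ VLMAX=8, so vl = 1

vl = 1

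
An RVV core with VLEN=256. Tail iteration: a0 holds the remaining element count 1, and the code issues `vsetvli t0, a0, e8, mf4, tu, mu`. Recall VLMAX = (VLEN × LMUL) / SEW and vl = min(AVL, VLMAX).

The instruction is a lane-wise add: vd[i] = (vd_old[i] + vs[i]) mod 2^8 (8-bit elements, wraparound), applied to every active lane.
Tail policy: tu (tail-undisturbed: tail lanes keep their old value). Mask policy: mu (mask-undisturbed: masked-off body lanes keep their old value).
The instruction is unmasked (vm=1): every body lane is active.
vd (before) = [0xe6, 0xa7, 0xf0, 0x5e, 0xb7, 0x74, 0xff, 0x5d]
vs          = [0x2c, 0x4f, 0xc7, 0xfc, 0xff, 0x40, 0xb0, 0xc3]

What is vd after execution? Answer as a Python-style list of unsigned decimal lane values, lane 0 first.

lanes per group: 256·1/4/8 = 8
vl = min(AVL, VLMAX) = min(1, 8) = 1
  i=0: add(0xe6,0x2c) → 18
  i=1: tail/keep → 167
  i=2: tail/keep → 240
  i=3: tail/keep → 94
  i=4: tail/keep → 183
  i=5: tail/keep → 116
  i=6: tail/keep → 255
  i=7: tail/keep → 93

vd = [18, 167, 240, 94, 183, 116, 255, 93]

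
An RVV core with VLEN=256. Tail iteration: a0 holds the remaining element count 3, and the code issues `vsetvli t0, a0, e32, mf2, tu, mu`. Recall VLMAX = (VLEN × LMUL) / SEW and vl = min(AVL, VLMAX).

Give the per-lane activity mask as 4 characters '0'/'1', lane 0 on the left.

predicate = 1110

lanes per group: 256·1/2/32 = 4
vl = min(AVL, VLMAX) = min(3, 4) = 3
bits (lane 0 leftmost): 1110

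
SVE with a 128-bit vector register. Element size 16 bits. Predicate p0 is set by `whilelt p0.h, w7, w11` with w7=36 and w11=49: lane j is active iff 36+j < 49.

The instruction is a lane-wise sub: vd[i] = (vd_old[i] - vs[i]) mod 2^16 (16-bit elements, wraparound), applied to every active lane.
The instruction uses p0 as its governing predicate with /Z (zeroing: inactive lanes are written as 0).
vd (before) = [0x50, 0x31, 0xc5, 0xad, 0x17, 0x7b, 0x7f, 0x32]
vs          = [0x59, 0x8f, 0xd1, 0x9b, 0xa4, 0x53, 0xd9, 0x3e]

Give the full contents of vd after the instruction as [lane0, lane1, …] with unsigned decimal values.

vd = [65527, 65442, 65524, 18, 65395, 40, 65446, 65524]

lane count: 128 div 16 = 8
p0[j] = (36+j < 49); true for j=0..7 → 8 lanes set
lane  0: sub(0x50,0x59) ⇒ 0xfff7
lane  1: sub(0x31,0x8f) ⇒ 0xffa2
lane  2: sub(0xc5,0xd1) ⇒ 0xfff4
lane  3: sub(0xad,0x9b) ⇒ 0x12
lane  4: sub(0x17,0xa4) ⇒ 0xff73
lane  5: sub(0x7b,0x53) ⇒ 0x28
lane  6: sub(0x7f,0xd9) ⇒ 0xffa6
lane  7: sub(0x32,0x3e) ⇒ 0xfff4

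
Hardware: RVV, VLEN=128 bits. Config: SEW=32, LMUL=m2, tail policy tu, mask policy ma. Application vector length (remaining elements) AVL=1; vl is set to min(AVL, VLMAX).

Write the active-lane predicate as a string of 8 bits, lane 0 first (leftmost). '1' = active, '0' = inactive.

predicate = 10000000

VLMAX = VLEN×LMUL/SEW = 128×2/32 = 8
vl ← min(1, 8) = 1
bits (lane 0 leftmost): 10000000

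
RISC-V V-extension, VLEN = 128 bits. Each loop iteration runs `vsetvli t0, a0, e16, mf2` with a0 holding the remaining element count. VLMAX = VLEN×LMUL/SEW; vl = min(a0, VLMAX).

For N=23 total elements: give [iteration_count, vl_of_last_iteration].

lanes per group: 128·1/2/16 = 4
N=23: ⌈23/4⌉ = 6 iters; last vl = 23 − 5×4 = 3

[iterations, last_vl] = [6, 3]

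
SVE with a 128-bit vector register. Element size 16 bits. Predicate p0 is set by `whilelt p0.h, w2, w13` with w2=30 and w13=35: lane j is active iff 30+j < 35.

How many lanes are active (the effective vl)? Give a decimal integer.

lane count: 128 div 16 = 8
p0[j] = (30+j < 35); true for j=0..4 → 5 lanes set

vl = 5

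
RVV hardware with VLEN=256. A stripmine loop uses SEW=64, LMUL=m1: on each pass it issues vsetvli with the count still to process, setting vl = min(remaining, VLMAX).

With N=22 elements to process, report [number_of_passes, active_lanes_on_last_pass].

[iterations, last_vl] = [6, 2]

lanes per group: 256·1/64 = 4
N=22: ⌈22/4⌉ = 6 iters; last vl = 22 − 5×4 = 2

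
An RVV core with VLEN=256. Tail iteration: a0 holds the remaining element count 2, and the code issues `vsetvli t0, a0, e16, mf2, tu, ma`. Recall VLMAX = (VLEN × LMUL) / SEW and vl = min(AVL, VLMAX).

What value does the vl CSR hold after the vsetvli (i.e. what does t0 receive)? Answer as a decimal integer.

VLMAX = VLEN×LMUL/SEW = 256×1/2/16 = 8
vl ← min(2, 8) = 2

vl = 2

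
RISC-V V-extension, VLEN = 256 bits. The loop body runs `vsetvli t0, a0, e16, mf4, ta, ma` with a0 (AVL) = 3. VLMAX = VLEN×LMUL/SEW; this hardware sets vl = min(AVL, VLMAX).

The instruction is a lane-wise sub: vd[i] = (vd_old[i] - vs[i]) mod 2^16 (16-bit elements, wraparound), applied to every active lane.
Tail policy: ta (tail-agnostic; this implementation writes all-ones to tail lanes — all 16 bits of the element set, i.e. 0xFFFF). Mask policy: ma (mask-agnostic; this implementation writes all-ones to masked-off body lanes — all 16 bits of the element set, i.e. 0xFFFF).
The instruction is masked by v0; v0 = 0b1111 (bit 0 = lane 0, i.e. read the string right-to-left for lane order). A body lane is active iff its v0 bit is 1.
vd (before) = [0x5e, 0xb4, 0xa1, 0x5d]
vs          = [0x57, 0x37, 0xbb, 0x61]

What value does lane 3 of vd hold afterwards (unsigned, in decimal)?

vd[3] = 65535

VLMAX = VLEN×LMUL/SEW = 256×1/4/16 = 4
AVL=3 ≤ VLMAX=4, so vl = 3
vd[0] sub(0x5e,0x57) -> 0x07
vd[1] sub(0xb4,0x37) -> 0x7d
vd[2] sub(0xa1,0xbb) -> 0xffe6
vd[3] tail/ones -> 0xffff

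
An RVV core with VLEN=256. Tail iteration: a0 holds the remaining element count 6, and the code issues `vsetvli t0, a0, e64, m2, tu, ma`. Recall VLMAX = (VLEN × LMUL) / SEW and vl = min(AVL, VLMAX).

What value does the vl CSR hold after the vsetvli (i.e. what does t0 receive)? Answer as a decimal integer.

vl = 6

VLMAX = VLEN×LMUL/SEW = 256×2/64 = 8
vl ← min(6, 8) = 6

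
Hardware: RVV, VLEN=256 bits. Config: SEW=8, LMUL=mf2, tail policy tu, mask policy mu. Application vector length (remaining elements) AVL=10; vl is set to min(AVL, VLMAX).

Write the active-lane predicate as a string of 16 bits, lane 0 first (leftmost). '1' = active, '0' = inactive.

VLMAX = (256 × 1/2) / 8 = 16 lanes
vl = min(AVL, VLMAX) = min(10, 16) = 10
bits (lane 0 leftmost): 1111111111000000

predicate = 1111111111000000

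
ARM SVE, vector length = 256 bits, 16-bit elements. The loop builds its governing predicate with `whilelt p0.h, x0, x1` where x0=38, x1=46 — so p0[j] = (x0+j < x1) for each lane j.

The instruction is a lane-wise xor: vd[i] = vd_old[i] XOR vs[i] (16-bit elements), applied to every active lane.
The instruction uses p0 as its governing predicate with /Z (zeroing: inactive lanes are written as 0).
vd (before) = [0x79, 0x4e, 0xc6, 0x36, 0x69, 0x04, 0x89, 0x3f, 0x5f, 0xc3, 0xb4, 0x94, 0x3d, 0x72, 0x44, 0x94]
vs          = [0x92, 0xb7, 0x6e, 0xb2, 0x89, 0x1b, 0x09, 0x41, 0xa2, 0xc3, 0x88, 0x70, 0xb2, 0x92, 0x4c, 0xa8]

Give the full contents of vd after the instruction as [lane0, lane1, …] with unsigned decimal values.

vd = [235, 249, 168, 132, 224, 31, 128, 126, 0, 0, 0, 0, 0, 0, 0, 0]

register lanes = 256/16 = 16
whilelt: lane j active iff 38+j < 46 → j < 8 → 8 active
[0] xor(0x79,0x92) = 0xeb
[1] xor(0x4e,0xb7) = 0xf9
[2] xor(0xc6,0x6e) = 0xa8
[3] xor(0x36,0xb2) = 0x84
[4] xor(0x69,0x89) = 0xe0
[5] xor(0x04,0x1b) = 0x1f
[6] xor(0x89,0x09) = 0x80
[7] xor(0x3f,0x41) = 0x7e
[8] tail/zero = 0x00
[9] tail/zero = 0x00
[10] tail/zero = 0x00
[11] tail/zero = 0x00
[12] tail/zero = 0x00
[13] tail/zero = 0x00
[14] tail/zero = 0x00
[15] tail/zero = 0x00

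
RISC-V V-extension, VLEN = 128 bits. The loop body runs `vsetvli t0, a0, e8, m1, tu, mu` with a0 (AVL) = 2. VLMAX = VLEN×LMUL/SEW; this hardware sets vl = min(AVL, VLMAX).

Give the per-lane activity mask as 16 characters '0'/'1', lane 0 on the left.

predicate = 1100000000000000

VLMAX = (128 × 1) / 8 = 16 lanes
vl = min(AVL, VLMAX) = min(2, 16) = 2
bits (lane 0 leftmost): 1100000000000000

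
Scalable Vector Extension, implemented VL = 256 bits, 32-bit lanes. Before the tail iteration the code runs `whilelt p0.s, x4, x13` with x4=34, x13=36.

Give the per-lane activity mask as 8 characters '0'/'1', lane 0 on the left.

predicate = 11000000

256-bit reg / 32-bit elem → 8 lanes
p0[j] = (34+j < 36); true for j=0..1 → 2 lanes set
bits (lane 0 leftmost): 11000000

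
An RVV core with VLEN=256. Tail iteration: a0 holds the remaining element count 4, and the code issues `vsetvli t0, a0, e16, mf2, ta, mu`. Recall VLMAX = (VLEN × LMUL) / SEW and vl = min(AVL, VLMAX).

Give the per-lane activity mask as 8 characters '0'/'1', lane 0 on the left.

predicate = 11110000

lanes per group: 256·1/2/16 = 8
vl = min(AVL, VLMAX) = min(4, 8) = 4
bits (lane 0 leftmost): 11110000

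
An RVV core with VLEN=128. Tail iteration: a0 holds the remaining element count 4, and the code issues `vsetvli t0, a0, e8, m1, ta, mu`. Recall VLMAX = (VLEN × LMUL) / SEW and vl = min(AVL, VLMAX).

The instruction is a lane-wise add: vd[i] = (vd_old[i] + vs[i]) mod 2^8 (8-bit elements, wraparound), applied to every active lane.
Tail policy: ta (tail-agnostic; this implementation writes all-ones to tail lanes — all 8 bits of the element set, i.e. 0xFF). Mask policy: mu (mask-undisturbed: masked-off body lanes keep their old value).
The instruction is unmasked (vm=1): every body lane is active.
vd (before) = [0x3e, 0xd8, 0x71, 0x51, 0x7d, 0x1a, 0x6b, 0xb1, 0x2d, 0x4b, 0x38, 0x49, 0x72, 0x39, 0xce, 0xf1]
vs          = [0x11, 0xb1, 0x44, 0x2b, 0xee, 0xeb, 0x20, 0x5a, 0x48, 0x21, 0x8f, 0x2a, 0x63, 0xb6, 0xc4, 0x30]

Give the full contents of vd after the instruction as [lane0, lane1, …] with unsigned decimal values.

vd = [79, 137, 181, 124, 255, 255, 255, 255, 255, 255, 255, 255, 255, 255, 255, 255]

VLMAX = VLEN×LMUL/SEW = 128×1/8 = 16
AVL=4 ≤ VLMAX=16, so vl = 4
[0] add(0x3e,0x11) = 0x4f
[1] add(0xd8,0xb1) = 0x89
[2] add(0x71,0x44) = 0xb5
[3] add(0x51,0x2b) = 0x7c
[4] tail/ones = 0xff
[5] tail/ones = 0xff
[6] tail/ones = 0xff
[7] tail/ones = 0xff
[8] tail/ones = 0xff
[9] tail/ones = 0xff
[10] tail/ones = 0xff
[11] tail/ones = 0xff
[12] tail/ones = 0xff
[13] tail/ones = 0xff
[14] tail/ones = 0xff
[15] tail/ones = 0xff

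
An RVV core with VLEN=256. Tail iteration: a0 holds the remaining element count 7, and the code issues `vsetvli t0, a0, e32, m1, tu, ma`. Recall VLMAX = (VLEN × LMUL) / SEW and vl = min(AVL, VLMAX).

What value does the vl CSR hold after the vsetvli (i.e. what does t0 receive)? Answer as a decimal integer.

VLMAX = (256 × 1) / 32 = 8 lanes
AVL=7 ≤ VLMAX=8, so vl = 7

vl = 7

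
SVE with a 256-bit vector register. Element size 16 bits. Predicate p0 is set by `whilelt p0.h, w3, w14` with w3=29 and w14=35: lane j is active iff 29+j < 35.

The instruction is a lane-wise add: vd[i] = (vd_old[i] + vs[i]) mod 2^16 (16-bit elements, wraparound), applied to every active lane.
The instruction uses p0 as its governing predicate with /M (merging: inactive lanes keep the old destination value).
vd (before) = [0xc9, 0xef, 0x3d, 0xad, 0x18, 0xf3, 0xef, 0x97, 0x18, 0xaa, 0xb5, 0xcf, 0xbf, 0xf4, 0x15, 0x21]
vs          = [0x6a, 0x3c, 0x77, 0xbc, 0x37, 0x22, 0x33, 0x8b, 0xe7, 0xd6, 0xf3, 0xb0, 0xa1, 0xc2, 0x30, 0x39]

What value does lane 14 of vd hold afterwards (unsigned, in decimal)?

vd[14] = 21

lane count: 256 div 16 = 16
whilelt: lane j active iff 29+j < 35 → j < 6 → 6 active
vd[0] add(0xc9,0x6a) -> 0x133
vd[1] add(0xef,0x3c) -> 0x12b
vd[2] add(0x3d,0x77) -> 0xb4
vd[3] add(0xad,0xbc) -> 0x169
vd[4] add(0x18,0x37) -> 0x4f
vd[5] add(0xf3,0x22) -> 0x115
vd[6] tail/keep -> 0xef
vd[7] tail/keep -> 0x97
vd[8] tail/keep -> 0x18
vd[9] tail/keep -> 0xaa
vd[10] tail/keep -> 0xb5
vd[11] tail/keep -> 0xcf
vd[12] tail/keep -> 0xbf
vd[13] tail/keep -> 0xf4
vd[14] tail/keep -> 0x15
vd[15] tail/keep -> 0x21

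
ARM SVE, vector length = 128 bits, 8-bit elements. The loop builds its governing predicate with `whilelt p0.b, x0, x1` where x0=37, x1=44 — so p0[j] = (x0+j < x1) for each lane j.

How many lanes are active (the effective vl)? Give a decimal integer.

vl = 7

register lanes = 128/8 = 16
p0[j] = (37+j < 44); true for j=0..6 → 7 lanes set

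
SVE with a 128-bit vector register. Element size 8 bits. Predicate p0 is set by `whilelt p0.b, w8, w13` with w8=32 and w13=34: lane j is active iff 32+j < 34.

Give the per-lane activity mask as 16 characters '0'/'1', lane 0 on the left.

predicate = 1100000000000000

lane count: 128 div 8 = 16
whilelt: lane j active iff 32+j < 34 → j < 2 → 2 active
bits (lane 0 leftmost): 1100000000000000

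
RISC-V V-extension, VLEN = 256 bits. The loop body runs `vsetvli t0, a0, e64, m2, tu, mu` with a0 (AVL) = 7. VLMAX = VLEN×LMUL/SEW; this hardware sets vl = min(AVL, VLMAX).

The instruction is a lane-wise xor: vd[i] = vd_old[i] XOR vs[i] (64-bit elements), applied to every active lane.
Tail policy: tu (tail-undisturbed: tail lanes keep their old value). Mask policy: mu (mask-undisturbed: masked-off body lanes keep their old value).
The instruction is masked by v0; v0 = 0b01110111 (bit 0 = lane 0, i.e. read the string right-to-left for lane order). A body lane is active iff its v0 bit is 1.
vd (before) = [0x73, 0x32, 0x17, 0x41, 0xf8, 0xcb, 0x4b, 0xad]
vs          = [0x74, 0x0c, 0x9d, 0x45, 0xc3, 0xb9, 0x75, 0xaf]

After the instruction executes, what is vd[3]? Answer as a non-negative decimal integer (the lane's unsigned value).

vd[3] = 65

VLMAX = (256 × 2) / 64 = 8 lanes
vl = min(AVL, VLMAX) = min(7, 8) = 7
vd[0] xor(0x73,0x74) -> 0x07
vd[1] xor(0x32,0x0c) -> 0x3e
vd[2] xor(0x17,0x9d) -> 0x8a
vd[3] mask-off/keep -> 0x41
vd[4] xor(0xf8,0xc3) -> 0x3b
vd[5] xor(0xcb,0xb9) -> 0x72
vd[6] xor(0x4b,0x75) -> 0x3e
vd[7] tail/keep -> 0xad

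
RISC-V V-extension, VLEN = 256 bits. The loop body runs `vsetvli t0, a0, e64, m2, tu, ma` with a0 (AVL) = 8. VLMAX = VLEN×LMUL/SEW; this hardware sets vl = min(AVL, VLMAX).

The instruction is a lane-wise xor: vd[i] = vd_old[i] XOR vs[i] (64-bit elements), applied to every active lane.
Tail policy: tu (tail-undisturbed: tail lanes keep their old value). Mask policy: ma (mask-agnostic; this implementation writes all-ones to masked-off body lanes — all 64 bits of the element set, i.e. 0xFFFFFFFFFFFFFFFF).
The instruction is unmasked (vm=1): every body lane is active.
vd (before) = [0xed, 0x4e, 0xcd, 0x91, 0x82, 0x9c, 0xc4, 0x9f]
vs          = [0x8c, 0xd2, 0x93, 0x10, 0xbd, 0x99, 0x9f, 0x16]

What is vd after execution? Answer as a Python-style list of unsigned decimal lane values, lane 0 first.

lanes per group: 256·2/64 = 8
vl = min(AVL, VLMAX) = min(8, 8) = 8
lane  0: xor(0xed,0x8c) ⇒ 0x61
lane  1: xor(0x4e,0xd2) ⇒ 0x9c
lane  2: xor(0xcd,0x93) ⇒ 0x5e
lane  3: xor(0x91,0x10) ⇒ 0x81
lane  4: xor(0x82,0xbd) ⇒ 0x3f
lane  5: xor(0x9c,0x99) ⇒ 0x05
lane  6: xor(0xc4,0x9f) ⇒ 0x5b
lane  7: xor(0x9f,0x16) ⇒ 0x89

vd = [97, 156, 94, 129, 63, 5, 91, 137]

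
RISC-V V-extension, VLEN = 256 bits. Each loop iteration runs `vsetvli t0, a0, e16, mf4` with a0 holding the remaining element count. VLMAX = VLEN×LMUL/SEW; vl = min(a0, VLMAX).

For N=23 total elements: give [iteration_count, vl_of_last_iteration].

[iterations, last_vl] = [6, 3]

lanes per group: 256·1/4/16 = 4
23 elements at 4/iter → 6 passes, remainder 3 on the last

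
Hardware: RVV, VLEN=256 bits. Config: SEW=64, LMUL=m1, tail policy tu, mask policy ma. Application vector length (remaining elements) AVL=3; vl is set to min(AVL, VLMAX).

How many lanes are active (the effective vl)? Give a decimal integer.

lanes per group: 256·1/64 = 4
AVL=3 ≤ VLMAX=4, so vl = 3

vl = 3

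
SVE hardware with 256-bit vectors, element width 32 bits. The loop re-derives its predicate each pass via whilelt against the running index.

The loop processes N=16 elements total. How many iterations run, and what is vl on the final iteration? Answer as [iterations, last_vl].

[iterations, last_vl] = [2, 8]

lane count: 256 div 32 = 8
16 elements at 8/iter → 2 passes, remainder 8 on the last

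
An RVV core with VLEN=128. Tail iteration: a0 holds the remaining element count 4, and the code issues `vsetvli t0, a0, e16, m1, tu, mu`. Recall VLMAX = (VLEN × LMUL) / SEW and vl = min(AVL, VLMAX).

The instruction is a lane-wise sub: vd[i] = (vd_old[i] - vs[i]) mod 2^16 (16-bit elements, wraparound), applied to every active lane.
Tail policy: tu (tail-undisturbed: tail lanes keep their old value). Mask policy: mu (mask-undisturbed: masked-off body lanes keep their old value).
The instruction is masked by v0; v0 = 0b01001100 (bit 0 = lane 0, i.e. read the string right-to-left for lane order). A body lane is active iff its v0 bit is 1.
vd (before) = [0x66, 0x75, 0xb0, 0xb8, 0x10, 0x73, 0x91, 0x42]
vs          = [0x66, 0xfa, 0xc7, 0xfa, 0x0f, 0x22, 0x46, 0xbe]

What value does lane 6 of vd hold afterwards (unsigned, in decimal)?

VLMAX = VLEN×LMUL/SEW = 128×1/16 = 8
vl = min(AVL, VLMAX) = min(4, 8) = 4
  i=0: mask-off/keep → 102
  i=1: mask-off/keep → 117
  i=2: sub(0xb0,0xc7) → 65513
  i=3: sub(0xb8,0xfa) → 65470
  i=4: tail/keep → 16
  i=5: tail/keep → 115
  i=6: tail/keep → 145
  i=7: tail/keep → 66

vd[6] = 145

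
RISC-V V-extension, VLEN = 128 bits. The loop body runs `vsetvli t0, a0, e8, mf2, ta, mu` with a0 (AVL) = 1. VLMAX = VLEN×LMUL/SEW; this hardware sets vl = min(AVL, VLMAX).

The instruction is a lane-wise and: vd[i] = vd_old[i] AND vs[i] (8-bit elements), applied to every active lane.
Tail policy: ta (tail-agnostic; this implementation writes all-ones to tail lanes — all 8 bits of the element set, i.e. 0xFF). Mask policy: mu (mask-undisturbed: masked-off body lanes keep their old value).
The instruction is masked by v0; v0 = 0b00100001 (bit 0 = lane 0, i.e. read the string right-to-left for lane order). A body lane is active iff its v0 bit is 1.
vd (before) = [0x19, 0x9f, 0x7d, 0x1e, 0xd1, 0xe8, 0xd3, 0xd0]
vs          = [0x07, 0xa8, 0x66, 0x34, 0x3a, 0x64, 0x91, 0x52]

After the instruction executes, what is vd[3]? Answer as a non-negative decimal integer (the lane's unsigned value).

VLMAX = VLEN×LMUL/SEW = 128×1/2/8 = 8
vl = min(AVL, VLMAX) = min(1, 8) = 1
lane  0: and(0x19,0x07) ⇒ 0x01
lane  1: tail/ones ⇒ 0xff
lane  2: tail/ones ⇒ 0xff
lane  3: tail/ones ⇒ 0xff
lane  4: tail/ones ⇒ 0xff
lane  5: tail/ones ⇒ 0xff
lane  6: tail/ones ⇒ 0xff
lane  7: tail/ones ⇒ 0xff

vd[3] = 255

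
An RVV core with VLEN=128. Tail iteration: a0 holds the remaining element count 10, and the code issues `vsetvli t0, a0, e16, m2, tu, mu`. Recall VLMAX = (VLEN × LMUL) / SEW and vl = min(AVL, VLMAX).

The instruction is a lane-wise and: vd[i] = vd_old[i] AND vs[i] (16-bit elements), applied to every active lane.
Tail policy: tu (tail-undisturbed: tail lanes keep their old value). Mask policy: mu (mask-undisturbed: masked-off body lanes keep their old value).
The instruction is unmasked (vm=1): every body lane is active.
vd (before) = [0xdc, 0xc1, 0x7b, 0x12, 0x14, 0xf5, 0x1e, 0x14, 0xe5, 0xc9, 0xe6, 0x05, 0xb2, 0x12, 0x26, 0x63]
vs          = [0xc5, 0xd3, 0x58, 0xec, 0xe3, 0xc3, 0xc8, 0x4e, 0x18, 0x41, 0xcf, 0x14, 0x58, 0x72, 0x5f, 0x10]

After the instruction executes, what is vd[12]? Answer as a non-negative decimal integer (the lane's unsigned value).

VLMAX = VLEN×LMUL/SEW = 128×2/16 = 16
vl ← min(10, 16) = 10
  i=0: and(0xdc,0xc5) → 196
  i=1: and(0xc1,0xd3) → 193
  i=2: and(0x7b,0x58) → 88
  i=3: and(0x12,0xec) → 0
  i=4: and(0x14,0xe3) → 0
  i=5: and(0xf5,0xc3) → 193
  i=6: and(0x1e,0xc8) → 8
  i=7: and(0x14,0x4e) → 4
  i=8: and(0xe5,0x18) → 0
  i=9: and(0xc9,0x41) → 65
  i=10: tail/keep → 230
  i=11: tail/keep → 5
  i=12: tail/keep → 178
  i=13: tail/keep → 18
  i=14: tail/keep → 38
  i=15: tail/keep → 99

vd[12] = 178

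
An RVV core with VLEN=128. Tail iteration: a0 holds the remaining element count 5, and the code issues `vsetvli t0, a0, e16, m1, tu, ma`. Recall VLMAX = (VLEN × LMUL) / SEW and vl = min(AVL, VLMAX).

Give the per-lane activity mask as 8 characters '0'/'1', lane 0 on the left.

predicate = 11111000

lanes per group: 128·1/16 = 8
AVL=5 ≤ VLMAX=8, so vl = 5
bits (lane 0 leftmost): 11111000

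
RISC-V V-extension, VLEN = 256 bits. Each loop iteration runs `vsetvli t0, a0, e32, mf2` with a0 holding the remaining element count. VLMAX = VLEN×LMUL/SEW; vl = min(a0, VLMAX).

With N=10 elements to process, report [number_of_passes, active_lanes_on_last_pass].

VLMAX = (256 × 1/2) / 32 = 4 lanes
iterations = ceil(10/4) = 3; final-pass vl = 2

[iterations, last_vl] = [3, 2]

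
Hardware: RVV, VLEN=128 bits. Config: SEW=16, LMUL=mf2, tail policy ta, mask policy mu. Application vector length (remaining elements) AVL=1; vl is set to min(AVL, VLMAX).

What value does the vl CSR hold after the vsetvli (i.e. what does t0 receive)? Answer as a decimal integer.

vl = 1

lanes per group: 128·1/2/16 = 4
vl = min(AVL, VLMAX) = min(1, 4) = 1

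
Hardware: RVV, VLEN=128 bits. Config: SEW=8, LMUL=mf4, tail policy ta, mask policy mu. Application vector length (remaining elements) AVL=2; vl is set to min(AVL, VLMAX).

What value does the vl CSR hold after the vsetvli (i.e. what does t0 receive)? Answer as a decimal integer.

vl = 2

VLMAX = VLEN×LMUL/SEW = 128×1/4/8 = 4
vl = min(AVL, VLMAX) = min(2, 4) = 2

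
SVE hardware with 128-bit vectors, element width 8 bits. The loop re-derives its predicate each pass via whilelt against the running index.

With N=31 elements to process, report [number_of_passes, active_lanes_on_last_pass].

[iterations, last_vl] = [2, 15]

register lanes = 128/8 = 16
iterations = ceil(31/16) = 2; final-pass vl = 15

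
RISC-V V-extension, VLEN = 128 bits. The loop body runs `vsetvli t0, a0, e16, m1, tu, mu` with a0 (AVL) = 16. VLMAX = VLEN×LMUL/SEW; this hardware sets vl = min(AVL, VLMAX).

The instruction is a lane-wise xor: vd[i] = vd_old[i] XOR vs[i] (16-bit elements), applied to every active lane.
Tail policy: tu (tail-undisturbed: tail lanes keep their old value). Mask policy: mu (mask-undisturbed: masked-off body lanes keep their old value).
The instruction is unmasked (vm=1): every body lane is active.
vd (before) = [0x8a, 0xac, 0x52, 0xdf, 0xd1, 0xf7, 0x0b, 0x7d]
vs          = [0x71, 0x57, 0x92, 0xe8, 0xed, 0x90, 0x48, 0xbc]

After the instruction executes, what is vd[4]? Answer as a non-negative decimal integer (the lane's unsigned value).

vd[4] = 60

VLMAX = (128 × 1) / 16 = 8 lanes
vl = min(AVL, VLMAX) = min(16, 8) = 8
lane  0: xor(0x8a,0x71) ⇒ 0xfb
lane  1: xor(0xac,0x57) ⇒ 0xfb
lane  2: xor(0x52,0x92) ⇒ 0xc0
lane  3: xor(0xdf,0xe8) ⇒ 0x37
lane  4: xor(0xd1,0xed) ⇒ 0x3c
lane  5: xor(0xf7,0x90) ⇒ 0x67
lane  6: xor(0x0b,0x48) ⇒ 0x43
lane  7: xor(0x7d,0xbc) ⇒ 0xc1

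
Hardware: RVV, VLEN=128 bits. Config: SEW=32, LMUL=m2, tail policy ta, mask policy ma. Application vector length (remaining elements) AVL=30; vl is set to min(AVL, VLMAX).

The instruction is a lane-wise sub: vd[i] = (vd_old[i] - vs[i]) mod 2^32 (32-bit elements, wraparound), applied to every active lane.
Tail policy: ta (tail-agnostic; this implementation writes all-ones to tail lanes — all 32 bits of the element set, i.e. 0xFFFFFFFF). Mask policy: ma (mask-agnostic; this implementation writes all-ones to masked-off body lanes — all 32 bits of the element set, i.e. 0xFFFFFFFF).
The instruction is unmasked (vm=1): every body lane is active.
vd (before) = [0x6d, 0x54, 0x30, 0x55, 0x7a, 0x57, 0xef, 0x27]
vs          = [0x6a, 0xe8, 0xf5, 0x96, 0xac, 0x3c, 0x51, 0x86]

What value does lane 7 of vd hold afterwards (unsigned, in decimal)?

lanes per group: 128·2/32 = 8
vl = min(AVL, VLMAX) = min(30, 8) = 8
  i=0: sub(0x6d,0x6a) → 3
  i=1: sub(0x54,0xe8) → 4294967148
  i=2: sub(0x30,0xf5) → 4294967099
  i=3: sub(0x55,0x96) → 4294967231
  i=4: sub(0x7a,0xac) → 4294967246
  i=5: sub(0x57,0x3c) → 27
  i=6: sub(0xef,0x51) → 158
  i=7: sub(0x27,0x86) → 4294967201

vd[7] = 4294967201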